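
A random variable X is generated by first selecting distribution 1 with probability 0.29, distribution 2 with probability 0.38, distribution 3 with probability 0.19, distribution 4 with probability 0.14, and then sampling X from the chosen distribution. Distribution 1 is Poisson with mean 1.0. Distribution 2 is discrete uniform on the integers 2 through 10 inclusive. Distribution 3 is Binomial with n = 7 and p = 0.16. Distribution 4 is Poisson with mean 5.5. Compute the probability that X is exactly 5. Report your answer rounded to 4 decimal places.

Conditional on each component, P(X = 5): 1: 0.00306566; 2: 0.111111; 3: 0.00155374; 4: 0.171401.
By total probability, P(X = 5) = 0.29·0.00306566 + 0.38·0.111111 + 0.19·0.00155374 + 0.14·0.171401 = 0.0674026.

0.0674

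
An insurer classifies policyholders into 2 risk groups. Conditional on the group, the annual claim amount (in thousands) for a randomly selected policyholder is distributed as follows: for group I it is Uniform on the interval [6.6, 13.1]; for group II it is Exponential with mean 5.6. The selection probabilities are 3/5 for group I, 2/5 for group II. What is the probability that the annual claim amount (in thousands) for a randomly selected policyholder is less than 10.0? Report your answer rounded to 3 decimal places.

Conditional on each group, P(X < 10.0): I: 0.523077; II: 0.832323.
By total probability, P(X < 10.0) = 0.6·0.523077 + 0.4·0.832323 = 0.646775.

0.647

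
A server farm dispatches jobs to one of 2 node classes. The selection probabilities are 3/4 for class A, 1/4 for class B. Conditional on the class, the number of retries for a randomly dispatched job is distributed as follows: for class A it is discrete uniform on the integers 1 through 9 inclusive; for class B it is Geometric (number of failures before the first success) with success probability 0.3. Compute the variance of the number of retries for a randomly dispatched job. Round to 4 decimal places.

8.2778

Per component, A: μ=5, E[X²]=31.6667; B: μ=2.33333, E[X²]=13.2222.
E[X] = 0.75·5 + 0.25·2.33333 = 4.33333.
E[X²] = 0.75·31.6667 + 0.25·13.2222 = 27.0556.
Var(X) = E[X²] − (E[X])² = 27.0556 − 18.7778 = 8.27778.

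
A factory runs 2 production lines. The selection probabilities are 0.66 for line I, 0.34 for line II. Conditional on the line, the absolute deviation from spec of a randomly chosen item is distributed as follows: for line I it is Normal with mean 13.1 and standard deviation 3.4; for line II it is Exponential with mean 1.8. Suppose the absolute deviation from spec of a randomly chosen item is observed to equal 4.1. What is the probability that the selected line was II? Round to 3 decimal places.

0.893

Likelihoods f(4.1 | ·): I: 0.003531; II: 0.056951.
Posterior ∝ prior × likelihood. Numerator for II: 0.34·0.056951 = 0.0193633.
Normalizing constant: 0.66·0.003531 + 0.34·0.056951 = 0.0216938.
P(II | observation) = 0.0193633 / 0.0216938 = 0.892575.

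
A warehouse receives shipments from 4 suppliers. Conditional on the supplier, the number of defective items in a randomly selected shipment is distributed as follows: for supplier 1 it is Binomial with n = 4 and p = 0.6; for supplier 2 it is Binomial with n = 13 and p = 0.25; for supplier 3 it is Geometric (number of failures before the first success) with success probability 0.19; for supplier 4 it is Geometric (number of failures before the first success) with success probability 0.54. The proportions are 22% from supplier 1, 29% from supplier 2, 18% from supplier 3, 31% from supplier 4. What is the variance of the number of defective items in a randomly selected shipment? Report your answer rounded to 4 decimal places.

Per component, 1: μ=2.4, E[X²]=6.72; 2: μ=3.25, E[X²]=13; 3: μ=4.26316, E[X²]=40.6122; 4: μ=0.851852, E[X²]=2.30316.
E[X] = 0.22·2.4 + 0.29·3.25 + 0.18·4.26316 + 0.31·0.851852 = 2.50194.
E[X²] = 0.22·6.72 + 0.29·13 + 0.18·40.6122 + 0.31·2.30316 = 13.2726.
Var(X) = E[X²] − (E[X])² = 13.2726 − 6.25972 = 7.01286.

7.0129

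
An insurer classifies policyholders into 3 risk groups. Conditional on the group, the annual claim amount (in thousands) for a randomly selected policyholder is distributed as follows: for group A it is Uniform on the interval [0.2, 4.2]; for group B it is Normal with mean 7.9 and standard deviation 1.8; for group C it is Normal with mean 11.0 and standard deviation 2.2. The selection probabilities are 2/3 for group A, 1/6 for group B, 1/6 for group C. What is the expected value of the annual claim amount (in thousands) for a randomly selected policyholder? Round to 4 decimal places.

4.6167

Component means — A: 2.2; B: 7.9; C: 11.
E[X] = 0.666667·2.2 + 0.166667·7.9 + 0.166667·11 = 4.61667.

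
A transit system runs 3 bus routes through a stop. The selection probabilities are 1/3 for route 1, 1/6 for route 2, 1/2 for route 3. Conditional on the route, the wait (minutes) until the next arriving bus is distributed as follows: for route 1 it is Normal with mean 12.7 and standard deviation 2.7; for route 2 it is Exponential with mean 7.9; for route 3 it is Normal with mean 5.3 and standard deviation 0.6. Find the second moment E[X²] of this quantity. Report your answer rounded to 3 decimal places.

For each component E[X²] = Var + (mean)², giving 1: 168.58; 2: 124.82; 3: 28.45.
Overall E[X²] = 0.333333·168.58 + 0.166667·124.82 + 0.5·28.45 = 91.2217.

91.222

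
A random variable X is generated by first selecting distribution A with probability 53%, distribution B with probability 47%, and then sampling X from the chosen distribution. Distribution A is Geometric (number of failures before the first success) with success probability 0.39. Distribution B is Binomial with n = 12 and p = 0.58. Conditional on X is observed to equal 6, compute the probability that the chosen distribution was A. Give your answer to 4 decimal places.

Likelihoods P(X=6 | ·): A: 0.0200929; B: 0.193079.
Posterior ∝ prior × likelihood. Numerator for A: 0.53·0.0200929 = 0.0106493.
Normalizing constant: 0.53·0.0200929 + 0.47·0.193079 = 0.101397.
P(A | observation) = 0.0106493 / 0.101397 = 0.105026.

0.1050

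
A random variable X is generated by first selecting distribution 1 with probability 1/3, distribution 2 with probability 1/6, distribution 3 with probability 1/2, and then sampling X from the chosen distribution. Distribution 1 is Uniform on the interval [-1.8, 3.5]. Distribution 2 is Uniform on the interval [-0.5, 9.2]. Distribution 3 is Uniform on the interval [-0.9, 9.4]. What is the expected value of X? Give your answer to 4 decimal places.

Component means — 1: 0.85; 2: 4.35; 3: 4.25.
E[X] = 0.333333·0.85 + 0.166667·4.35 + 0.5·4.25 = 3.13333.

3.1333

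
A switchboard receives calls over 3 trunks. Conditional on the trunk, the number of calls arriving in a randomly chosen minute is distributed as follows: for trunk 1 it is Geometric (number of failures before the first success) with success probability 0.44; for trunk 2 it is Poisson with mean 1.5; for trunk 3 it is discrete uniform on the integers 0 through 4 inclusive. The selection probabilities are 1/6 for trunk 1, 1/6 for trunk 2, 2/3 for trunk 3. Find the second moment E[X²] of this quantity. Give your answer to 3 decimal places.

5.377

For each component E[X²] = Var + (mean)², giving 1: 4.5124; 2: 3.75; 3: 6.
Overall E[X²] = 0.166667·4.5124 + 0.166667·3.75 + 0.666667·6 = 5.37707.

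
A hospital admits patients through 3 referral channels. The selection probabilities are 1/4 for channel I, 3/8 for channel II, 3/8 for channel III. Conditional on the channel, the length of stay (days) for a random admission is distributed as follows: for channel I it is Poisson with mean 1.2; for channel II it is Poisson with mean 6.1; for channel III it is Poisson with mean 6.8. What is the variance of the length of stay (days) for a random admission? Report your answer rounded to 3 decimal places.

Per component, I: μ=1.2, E[X²]=2.64; II: μ=6.1, E[X²]=43.31; III: μ=6.8, E[X²]=53.04.
E[X] = 0.25·1.2 + 0.375·6.1 + 0.375·6.8 = 5.1375.
E[X²] = 0.25·2.64 + 0.375·43.31 + 0.375·53.04 = 36.7912.
Var(X) = E[X²] − (E[X])² = 36.7912 − 26.3939 = 10.3973.

10.397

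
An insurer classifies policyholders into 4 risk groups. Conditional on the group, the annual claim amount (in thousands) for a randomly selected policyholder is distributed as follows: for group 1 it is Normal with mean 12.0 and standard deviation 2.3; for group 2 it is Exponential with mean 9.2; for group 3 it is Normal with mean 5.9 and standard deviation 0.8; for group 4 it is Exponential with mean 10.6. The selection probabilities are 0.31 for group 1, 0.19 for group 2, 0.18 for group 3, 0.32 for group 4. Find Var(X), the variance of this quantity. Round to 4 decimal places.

58.2884

Per component, 1: μ=12, E[X²]=149.29; 2: μ=9.2, E[X²]=169.28; 3: μ=5.9, E[X²]=35.45; 4: μ=10.6, E[X²]=224.72.
E[X] = 0.31·12 + 0.19·9.2 + 0.18·5.9 + 0.32·10.6 = 9.922.
E[X²] = 0.31·149.29 + 0.19·169.28 + 0.18·35.45 + 0.32·224.72 = 156.734.
Var(X) = E[X²] − (E[X])² = 156.734 − 98.4461 = 58.2884.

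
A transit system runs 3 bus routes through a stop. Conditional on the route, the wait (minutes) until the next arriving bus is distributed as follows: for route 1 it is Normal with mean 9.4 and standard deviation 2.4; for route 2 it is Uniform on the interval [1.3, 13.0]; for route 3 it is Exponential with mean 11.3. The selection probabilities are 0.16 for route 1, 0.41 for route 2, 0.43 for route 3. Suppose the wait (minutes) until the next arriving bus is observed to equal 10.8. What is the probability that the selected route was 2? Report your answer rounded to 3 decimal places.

0.486

Likelihoods f(10.8 | ·): 1: 0.14022; 2: 0.0854701; 3: 0.0340286.
Posterior ∝ prior × likelihood. Numerator for 2: 0.41·0.0854701 = 0.0350427.
Normalizing constant: 0.16·0.14022 + 0.41·0.0854701 + 0.43·0.0340286 = 0.0721101.
P(2 | observation) = 0.0350427 / 0.0721101 = 0.485961.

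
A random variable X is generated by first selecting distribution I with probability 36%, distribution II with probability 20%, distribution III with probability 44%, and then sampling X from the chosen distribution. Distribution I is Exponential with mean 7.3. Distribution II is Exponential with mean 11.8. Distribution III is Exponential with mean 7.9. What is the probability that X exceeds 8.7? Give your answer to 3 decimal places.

0.351

Conditional on each component, P(X > 8.7): I: 0.30368; II: 0.47841; III: 0.33245.
By total probability, P(X > 8.7) = 0.36·0.30368 + 0.2·0.47841 + 0.44·0.33245 = 0.351285.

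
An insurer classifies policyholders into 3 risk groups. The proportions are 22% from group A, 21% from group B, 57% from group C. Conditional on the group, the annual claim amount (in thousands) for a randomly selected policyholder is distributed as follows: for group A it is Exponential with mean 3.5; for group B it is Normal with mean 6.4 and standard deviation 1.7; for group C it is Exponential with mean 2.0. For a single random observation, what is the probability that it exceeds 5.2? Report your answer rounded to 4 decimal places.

0.2517

Conditional on each group, P(X > 5.2): A: 0.226341; B: 0.759869; C: 0.0742736.
By total probability, P(X > 5.2) = 0.22·0.226341 + 0.21·0.759869 + 0.57·0.0742736 = 0.251703.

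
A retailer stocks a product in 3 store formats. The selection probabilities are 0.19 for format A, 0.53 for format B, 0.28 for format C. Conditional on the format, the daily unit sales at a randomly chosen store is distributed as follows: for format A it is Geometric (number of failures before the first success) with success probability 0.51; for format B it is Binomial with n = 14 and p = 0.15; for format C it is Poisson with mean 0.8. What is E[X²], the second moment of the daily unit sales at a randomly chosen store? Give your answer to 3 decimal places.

For each component E[X²] = Var + (mean)², giving A: 2.807; B: 6.195; C: 1.44.
Overall E[X²] = 0.19·2.807 + 0.53·6.195 + 0.28·1.44 = 4.21988.

4.220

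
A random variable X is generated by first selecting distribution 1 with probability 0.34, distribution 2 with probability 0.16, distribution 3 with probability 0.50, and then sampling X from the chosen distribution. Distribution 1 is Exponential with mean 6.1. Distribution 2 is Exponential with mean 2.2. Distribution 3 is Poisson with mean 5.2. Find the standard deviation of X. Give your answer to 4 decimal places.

4.2084

Per component, 1: μ=6.1, E[X²]=74.42; 2: μ=2.2, E[X²]=9.68; 3: μ=5.2, E[X²]=32.24.
E[X] = 0.34·6.1 + 0.16·2.2 + 0.5·5.2 = 5.026.
E[X²] = 0.34·74.42 + 0.16·9.68 + 0.5·32.24 = 42.9716.
Var(X) = E[X²] − (E[X])² = 42.9716 − 25.2607 = 17.7109.
SD(X) = √17.7109 = 4.20843.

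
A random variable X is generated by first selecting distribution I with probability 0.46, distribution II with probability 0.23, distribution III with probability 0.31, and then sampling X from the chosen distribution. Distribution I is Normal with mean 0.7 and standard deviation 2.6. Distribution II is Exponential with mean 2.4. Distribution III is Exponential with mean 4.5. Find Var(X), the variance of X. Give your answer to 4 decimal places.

Per component, I: μ=0.7, E[X²]=7.25; II: μ=2.4, E[X²]=11.52; III: μ=4.5, E[X²]=40.5.
E[X] = 0.46·0.7 + 0.23·2.4 + 0.31·4.5 = 2.269.
E[X²] = 0.46·7.25 + 0.23·11.52 + 0.31·40.5 = 18.5396.
Var(X) = E[X²] − (E[X])² = 18.5396 − 5.14836 = 13.3912.

13.3912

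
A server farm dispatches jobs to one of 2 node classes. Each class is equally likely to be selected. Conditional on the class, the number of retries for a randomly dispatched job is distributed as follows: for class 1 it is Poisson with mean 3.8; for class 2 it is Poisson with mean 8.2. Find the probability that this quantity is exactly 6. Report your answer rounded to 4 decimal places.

0.1048

Conditional on each class, P(X = 6): 1: 0.0935513; 2: 0.115967.
By total probability, P(X = 6) = 0.5·0.0935513 + 0.5·0.115967 = 0.104759.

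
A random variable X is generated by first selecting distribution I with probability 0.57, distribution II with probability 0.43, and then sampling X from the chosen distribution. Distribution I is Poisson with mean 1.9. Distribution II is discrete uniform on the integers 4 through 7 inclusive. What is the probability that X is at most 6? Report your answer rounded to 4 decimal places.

0.8905

Conditional on each component, P(X ≤ 6): I: 0.996554; II: 0.75.
By total probability, P(X ≤ 6) = 0.57·0.996554 + 0.43·0.75 = 0.890536.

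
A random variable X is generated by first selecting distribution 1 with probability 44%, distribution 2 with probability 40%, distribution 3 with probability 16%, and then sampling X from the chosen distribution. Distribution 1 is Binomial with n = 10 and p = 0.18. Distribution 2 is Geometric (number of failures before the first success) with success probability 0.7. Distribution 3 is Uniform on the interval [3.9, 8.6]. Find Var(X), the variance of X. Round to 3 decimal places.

5.083

Per component, 1: μ=1.8, E[X²]=4.716; 2: μ=0.428571, E[X²]=0.795918; 3: μ=6.25, E[X²]=40.9033.
E[X] = 0.44·1.8 + 0.4·0.428571 + 0.16·6.25 = 1.96343.
E[X²] = 0.44·4.716 + 0.4·0.795918 + 0.16·40.9033 = 8.93794.
Var(X) = E[X²] − (E[X])² = 8.93794 − 3.85505 = 5.08289.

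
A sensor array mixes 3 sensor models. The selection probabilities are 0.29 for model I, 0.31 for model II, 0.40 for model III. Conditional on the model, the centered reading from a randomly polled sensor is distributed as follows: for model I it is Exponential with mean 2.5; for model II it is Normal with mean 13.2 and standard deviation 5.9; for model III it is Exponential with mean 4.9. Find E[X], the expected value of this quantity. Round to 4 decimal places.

6.7770

Component means — I: 2.5; II: 13.2; III: 4.9.
E[X] = 0.29·2.5 + 0.31·13.2 + 0.4·4.9 = 6.777.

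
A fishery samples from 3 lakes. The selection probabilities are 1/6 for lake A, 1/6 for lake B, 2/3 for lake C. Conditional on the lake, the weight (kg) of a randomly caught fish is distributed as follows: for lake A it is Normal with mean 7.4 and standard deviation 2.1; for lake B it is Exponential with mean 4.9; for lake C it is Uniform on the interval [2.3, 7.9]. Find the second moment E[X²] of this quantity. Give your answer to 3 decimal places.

36.947

For each component E[X²] = Var + (mean)², giving A: 59.17; B: 48.02; C: 28.6233.
Overall E[X²] = 0.166667·59.17 + 0.166667·48.02 + 0.666667·28.6233 = 36.9472.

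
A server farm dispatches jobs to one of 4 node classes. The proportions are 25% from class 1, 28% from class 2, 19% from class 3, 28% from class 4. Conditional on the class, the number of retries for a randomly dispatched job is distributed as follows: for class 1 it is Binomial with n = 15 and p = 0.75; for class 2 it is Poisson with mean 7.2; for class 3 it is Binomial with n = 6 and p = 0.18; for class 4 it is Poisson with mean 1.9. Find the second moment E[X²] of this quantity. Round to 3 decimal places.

50.808

For each component E[X²] = Var + (mean)², giving 1: 129.375; 2: 59.04; 3: 2.052; 4: 5.51.
Overall E[X²] = 0.25·129.375 + 0.28·59.04 + 0.19·2.052 + 0.28·5.51 = 50.8076.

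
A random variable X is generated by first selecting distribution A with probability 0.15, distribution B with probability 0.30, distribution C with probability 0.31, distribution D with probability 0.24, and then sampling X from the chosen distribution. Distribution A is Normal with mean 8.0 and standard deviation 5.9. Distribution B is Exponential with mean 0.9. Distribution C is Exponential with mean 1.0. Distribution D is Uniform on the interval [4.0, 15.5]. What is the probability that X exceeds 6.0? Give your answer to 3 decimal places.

0.294

Conditional on each component, P(X > 6.0): A: 0.632689; B: 0.00127263; C: 0.00247875; D: 0.826087.
By total probability, P(X > 6.0) = 0.15·0.632689 + 0.3·0.00127263 + 0.31·0.00247875 + 0.24·0.826087 = 0.294314.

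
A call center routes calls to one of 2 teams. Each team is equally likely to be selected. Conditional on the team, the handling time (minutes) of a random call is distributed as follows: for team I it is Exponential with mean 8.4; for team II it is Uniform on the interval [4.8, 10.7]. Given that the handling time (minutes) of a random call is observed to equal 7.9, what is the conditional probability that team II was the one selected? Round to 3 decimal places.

0.785

Likelihoods f(7.9 | ·): I: 0.0464812; II: 0.169492.
Posterior ∝ prior × likelihood. Numerator for II: 0.5·0.169492 = 0.0847458.
Normalizing constant: 0.5·0.0464812 + 0.5·0.169492 = 0.107986.
P(II | observation) = 0.0847458 / 0.107986 = 0.784782.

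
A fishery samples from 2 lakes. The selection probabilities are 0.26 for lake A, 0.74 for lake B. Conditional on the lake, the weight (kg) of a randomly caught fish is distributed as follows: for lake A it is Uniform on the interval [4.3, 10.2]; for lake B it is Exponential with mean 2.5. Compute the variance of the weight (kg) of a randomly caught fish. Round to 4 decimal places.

Per component, A: μ=7.25, E[X²]=55.4633; B: μ=2.5, E[X²]=12.5.
E[X] = 0.26·7.25 + 0.74·2.5 = 3.735.
E[X²] = 0.26·55.4633 + 0.74·12.5 = 23.6705.
Var(X) = E[X²] − (E[X])² = 23.6705 − 13.9502 = 9.72024.

9.7202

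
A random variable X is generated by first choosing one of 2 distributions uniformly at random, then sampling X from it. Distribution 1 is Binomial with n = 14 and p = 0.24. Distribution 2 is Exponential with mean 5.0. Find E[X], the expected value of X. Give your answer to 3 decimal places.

4.180

Component means — 1: 3.36; 2: 5.
E[X] = 0.5·3.36 + 0.5·5 = 4.18.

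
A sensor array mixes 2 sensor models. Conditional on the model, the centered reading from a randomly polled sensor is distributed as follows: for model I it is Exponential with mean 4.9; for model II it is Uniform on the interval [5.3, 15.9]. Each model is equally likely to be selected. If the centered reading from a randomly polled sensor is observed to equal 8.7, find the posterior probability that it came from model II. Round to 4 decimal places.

0.7318

Likelihoods f(8.7 | ·): I: 0.0345708; II: 0.0943396.
Posterior ∝ prior × likelihood. Numerator for II: 0.5·0.0943396 = 0.0471698.
Normalizing constant: 0.5·0.0345708 + 0.5·0.0943396 = 0.0644552.
P(II | observation) = 0.0471698 / 0.0644552 = 0.731823.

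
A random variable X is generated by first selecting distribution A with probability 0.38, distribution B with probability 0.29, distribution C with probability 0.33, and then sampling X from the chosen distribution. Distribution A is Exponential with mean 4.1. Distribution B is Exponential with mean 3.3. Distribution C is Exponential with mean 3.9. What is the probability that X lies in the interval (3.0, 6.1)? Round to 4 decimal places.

Conditional on each component, P(3.0 < X < 6.1): A: 0.255219; B: 0.245415; C: 0.254094.
By total probability, P(3.0 < X < 6.1) = 0.38·0.255219 + 0.29·0.245415 + 0.33·0.254094 = 0.252004.

0.2520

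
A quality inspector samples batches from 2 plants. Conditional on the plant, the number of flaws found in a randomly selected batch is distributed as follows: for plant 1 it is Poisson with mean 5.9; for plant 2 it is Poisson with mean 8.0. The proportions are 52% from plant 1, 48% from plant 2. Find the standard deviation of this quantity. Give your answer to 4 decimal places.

2.8300

Per component, 1: μ=5.9, E[X²]=40.71; 2: μ=8, E[X²]=72.
E[X] = 0.52·5.9 + 0.48·8 = 6.908.
E[X²] = 0.52·40.71 + 0.48·72 = 55.7292.
Var(X) = E[X²] − (E[X])² = 55.7292 − 47.7205 = 8.00874.
SD(X) = √8.00874 = 2.82997.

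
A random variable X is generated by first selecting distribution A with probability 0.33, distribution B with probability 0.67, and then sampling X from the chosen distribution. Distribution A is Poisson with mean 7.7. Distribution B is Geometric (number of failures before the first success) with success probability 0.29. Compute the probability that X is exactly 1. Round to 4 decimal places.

Conditional on each component, P(X = 1): A: 0.00348677; B: 0.2059.
By total probability, P(X = 1) = 0.33·0.00348677 + 0.67·0.2059 = 0.139104.

0.1391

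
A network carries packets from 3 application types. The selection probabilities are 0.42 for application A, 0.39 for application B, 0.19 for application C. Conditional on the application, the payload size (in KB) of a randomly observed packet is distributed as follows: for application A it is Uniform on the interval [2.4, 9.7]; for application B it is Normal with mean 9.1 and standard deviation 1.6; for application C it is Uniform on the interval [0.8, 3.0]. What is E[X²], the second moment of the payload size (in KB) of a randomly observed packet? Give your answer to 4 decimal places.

51.2950

For each component E[X²] = Var + (mean)², giving A: 41.0433; B: 85.37; C: 4.01333.
Overall E[X²] = 0.42·41.0433 + 0.39·85.37 + 0.19·4.01333 = 51.295.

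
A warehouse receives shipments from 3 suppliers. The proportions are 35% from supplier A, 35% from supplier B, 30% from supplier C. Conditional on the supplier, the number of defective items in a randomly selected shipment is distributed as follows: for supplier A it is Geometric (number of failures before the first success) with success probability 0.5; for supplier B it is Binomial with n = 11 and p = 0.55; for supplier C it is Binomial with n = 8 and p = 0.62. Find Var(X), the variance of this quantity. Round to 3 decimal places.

Per component, A: μ=1, E[X²]=3; B: μ=6.05, E[X²]=39.325; C: μ=4.96, E[X²]=26.4864.
E[X] = 0.35·1 + 0.35·6.05 + 0.3·4.96 = 3.9555.
E[X²] = 0.35·3 + 0.35·39.325 + 0.3·26.4864 = 22.7597.
Var(X) = E[X²] − (E[X])² = 22.7597 − 15.646 = 7.11369.

7.114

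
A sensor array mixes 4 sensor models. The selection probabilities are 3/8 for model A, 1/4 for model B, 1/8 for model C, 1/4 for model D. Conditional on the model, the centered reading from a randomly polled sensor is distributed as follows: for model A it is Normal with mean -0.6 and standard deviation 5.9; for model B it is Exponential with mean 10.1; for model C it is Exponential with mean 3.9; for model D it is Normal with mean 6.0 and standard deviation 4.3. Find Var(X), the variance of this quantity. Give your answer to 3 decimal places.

63.236

Per component, A: μ=-0.6, E[X²]=35.17; B: μ=10.1, E[X²]=204.02; C: μ=3.9, E[X²]=30.42; D: μ=6, E[X²]=54.49.
E[X] = 0.375·-0.6 + 0.25·10.1 + 0.125·3.9 + 0.25·6 = 4.2875.
E[X²] = 0.375·35.17 + 0.25·204.02 + 0.125·30.42 + 0.25·54.49 = 81.6187.
Var(X) = E[X²] − (E[X])² = 81.6187 − 18.3827 = 63.2361.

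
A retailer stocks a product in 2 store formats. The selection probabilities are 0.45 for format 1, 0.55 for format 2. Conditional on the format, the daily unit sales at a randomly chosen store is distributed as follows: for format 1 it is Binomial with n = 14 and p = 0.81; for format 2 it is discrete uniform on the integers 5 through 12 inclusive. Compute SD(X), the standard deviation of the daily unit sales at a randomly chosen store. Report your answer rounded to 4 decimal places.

Per component, 1: μ=11.34, E[X²]=130.75; 2: μ=8.5, E[X²]=77.5.
E[X] = 0.45·11.34 + 0.55·8.5 = 9.778.
E[X²] = 0.45·130.75 + 0.55·77.5 = 101.463.
Var(X) = E[X²] − (E[X])² = 101.463 − 95.6093 = 5.85331.
SD(X) = √5.85331 = 2.41936.

2.4194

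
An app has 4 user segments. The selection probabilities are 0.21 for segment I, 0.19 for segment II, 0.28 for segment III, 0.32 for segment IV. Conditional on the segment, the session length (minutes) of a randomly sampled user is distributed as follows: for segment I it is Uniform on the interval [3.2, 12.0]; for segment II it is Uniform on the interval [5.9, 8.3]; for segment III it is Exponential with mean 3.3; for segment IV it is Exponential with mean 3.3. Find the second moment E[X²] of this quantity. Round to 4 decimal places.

For each component E[X²] = Var + (mean)², giving I: 64.2133; II: 50.89; III: 21.78; IV: 21.78.
Overall E[X²] = 0.21·64.2133 + 0.19·50.89 + 0.28·21.78 + 0.32·21.78 = 36.2219.

36.2219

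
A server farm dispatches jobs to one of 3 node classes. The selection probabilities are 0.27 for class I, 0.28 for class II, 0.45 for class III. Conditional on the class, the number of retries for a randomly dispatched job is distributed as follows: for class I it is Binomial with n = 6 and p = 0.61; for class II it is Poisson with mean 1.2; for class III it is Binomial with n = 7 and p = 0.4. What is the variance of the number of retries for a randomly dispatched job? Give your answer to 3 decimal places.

2.347

Per component, I: μ=3.66, E[X²]=14.823; II: μ=1.2, E[X²]=2.64; III: μ=2.8, E[X²]=9.52.
E[X] = 0.27·3.66 + 0.28·1.2 + 0.45·2.8 = 2.5842.
E[X²] = 0.27·14.823 + 0.28·2.64 + 0.45·9.52 = 9.02541.
Var(X) = E[X²] − (E[X])² = 9.02541 − 6.67809 = 2.34732.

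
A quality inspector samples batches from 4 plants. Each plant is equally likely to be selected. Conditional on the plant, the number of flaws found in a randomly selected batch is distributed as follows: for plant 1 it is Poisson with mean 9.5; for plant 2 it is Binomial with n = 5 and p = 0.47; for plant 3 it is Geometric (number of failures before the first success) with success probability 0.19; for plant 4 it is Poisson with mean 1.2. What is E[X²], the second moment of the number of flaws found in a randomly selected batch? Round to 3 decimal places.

For each component E[X²] = Var + (mean)², giving 1: 99.75; 2: 6.768; 3: 40.6122; 4: 2.64.
Overall E[X²] = 0.25·99.75 + 0.25·6.768 + 0.25·40.6122 + 0.25·2.64 = 37.4425.

37.443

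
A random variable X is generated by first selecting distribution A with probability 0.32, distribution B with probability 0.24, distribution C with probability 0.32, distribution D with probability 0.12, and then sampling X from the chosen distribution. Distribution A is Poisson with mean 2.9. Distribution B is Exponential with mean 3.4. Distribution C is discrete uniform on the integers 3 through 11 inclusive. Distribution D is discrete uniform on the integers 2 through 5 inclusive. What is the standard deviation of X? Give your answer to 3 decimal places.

Per component, A: μ=2.9, E[X²]=11.31; B: μ=3.4, E[X²]=23.12; C: μ=7, E[X²]=55.6667; D: μ=3.5, E[X²]=13.5.
E[X] = 0.32·2.9 + 0.24·3.4 + 0.32·7 + 0.12·3.5 = 4.404.
E[X²] = 0.32·11.31 + 0.24·23.12 + 0.32·55.6667 + 0.12·13.5 = 28.6013.
Var(X) = E[X²] − (E[X])² = 28.6013 − 19.3952 = 9.20612.
SD(X) = √9.20612 = 3.03416.

3.034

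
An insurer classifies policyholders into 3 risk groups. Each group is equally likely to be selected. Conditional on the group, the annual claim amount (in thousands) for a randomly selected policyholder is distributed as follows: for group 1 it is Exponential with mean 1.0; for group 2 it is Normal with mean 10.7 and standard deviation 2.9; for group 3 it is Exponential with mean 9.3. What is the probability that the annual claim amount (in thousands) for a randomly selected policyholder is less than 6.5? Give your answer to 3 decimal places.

0.525

Conditional on each group, P(X < 6.5): 1: 0.998497; 2: 0.07377; 3: 0.50288.
By total probability, P(X < 6.5) = 0.333333·0.998497 + 0.333333·0.07377 + 0.333333·0.50288 = 0.525049.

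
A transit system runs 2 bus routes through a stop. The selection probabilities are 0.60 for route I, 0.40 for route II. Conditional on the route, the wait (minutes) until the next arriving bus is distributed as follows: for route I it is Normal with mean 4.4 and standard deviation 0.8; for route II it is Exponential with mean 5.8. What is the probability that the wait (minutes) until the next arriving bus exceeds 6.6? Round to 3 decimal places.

0.130

Conditional on each route, P(X > 6.6): I: 0.00297976; II: 0.320481.
By total probability, P(X > 6.6) = 0.6·0.00297976 + 0.4·0.320481 = 0.12998.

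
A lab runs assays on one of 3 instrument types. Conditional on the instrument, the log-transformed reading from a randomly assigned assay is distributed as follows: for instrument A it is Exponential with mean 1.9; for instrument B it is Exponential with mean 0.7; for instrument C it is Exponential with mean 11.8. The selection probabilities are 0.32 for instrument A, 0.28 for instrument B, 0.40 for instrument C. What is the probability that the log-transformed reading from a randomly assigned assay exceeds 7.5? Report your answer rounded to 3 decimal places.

Conditional on each instrument, P(X > 7.5): A: 0.0193054; B: 2.22252e-05; C: 0.529621.
By total probability, P(X > 7.5) = 0.32·0.0193054 + 0.28·2.22252e-05 + 0.4·0.529621 = 0.218032.

0.218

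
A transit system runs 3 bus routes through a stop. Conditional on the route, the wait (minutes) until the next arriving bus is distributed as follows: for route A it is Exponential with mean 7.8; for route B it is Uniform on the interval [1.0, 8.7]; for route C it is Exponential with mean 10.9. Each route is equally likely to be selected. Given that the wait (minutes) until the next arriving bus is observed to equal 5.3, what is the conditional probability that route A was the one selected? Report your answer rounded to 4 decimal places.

0.2586

Likelihoods f(5.3 | ·): A: 0.0649842; B: 0.12987; C: 0.0564161.
Posterior ∝ prior × likelihood. Numerator for A: 0.333333·0.0649842 = 0.0216614.
Normalizing constant: 0.333333·0.0649842 + 0.333333·0.12987 + 0.333333·0.0564161 = 0.0837568.
P(A | observation) = 0.0216614 / 0.0837568 = 0.258623.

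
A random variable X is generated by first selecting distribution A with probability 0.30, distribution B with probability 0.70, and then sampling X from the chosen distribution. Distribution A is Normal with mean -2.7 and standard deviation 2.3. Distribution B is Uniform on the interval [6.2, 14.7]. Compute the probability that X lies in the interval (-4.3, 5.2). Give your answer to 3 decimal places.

Conditional on each component, P(-4.3 < X < 5.2): A: 0.75638; B: 0.
By total probability, P(-4.3 < X < 5.2) = 0.3·0.75638 + 0.7·0 = 0.226914.

0.227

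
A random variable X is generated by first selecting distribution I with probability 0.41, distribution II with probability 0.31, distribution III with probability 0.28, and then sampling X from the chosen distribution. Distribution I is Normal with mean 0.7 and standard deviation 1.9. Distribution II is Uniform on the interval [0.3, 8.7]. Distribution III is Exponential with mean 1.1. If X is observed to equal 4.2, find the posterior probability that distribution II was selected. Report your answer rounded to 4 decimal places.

Likelihoods f(4.2 | ·): I: 0.0384857; II: 0.119048; III: 0.0199706.
Posterior ∝ prior × likelihood. Numerator for II: 0.31·0.119048 = 0.0369048.
Normalizing constant: 0.41·0.0384857 + 0.31·0.119048 + 0.28·0.0199706 = 0.0582757.
P(II | observation) = 0.0369048 / 0.0582757 = 0.633279.

0.6333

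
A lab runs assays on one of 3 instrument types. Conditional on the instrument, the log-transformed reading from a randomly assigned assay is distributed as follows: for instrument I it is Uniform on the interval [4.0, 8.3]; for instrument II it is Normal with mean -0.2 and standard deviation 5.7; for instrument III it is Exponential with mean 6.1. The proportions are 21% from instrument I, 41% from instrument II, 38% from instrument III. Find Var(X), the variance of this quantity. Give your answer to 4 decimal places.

37.4399

Per component, I: μ=6.15, E[X²]=39.3633; II: μ=-0.2, E[X²]=32.53; III: μ=6.1, E[X²]=74.42.
E[X] = 0.21·6.15 + 0.41·-0.2 + 0.38·6.1 = 3.5275.
E[X²] = 0.21·39.3633 + 0.41·32.53 + 0.38·74.42 = 49.8832.
Var(X) = E[X²] − (E[X])² = 49.8832 − 12.4433 = 37.4399.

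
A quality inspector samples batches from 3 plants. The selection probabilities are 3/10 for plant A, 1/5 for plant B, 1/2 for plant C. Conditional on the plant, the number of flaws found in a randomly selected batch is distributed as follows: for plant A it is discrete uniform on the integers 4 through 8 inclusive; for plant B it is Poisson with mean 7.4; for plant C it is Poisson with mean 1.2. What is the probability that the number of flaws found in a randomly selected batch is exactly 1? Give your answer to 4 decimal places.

Conditional on each plant, P(X = 1): A: 0; B: 0.00452327; C: 0.361433.
By total probability, P(X = 1) = 0.3·0 + 0.2·0.00452327 + 0.5·0.361433 = 0.181621.

0.1816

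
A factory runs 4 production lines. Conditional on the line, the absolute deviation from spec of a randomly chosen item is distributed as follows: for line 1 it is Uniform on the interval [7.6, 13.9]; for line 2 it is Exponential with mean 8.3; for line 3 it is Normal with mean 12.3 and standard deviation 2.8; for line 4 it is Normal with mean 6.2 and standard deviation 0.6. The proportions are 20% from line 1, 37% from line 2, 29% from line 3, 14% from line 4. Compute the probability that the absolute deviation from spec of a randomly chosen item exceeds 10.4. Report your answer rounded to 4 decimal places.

Conditional on each line, P(X > 10.4): 1: 0.555556; 2: 0.285643; 3: 0.751295; 4: 1.27987e-12.
By total probability, P(X > 10.4) = 0.2·0.555556 + 0.37·0.285643 + 0.29·0.751295 + 0.14·1.27987e-12 = 0.434675.

0.4347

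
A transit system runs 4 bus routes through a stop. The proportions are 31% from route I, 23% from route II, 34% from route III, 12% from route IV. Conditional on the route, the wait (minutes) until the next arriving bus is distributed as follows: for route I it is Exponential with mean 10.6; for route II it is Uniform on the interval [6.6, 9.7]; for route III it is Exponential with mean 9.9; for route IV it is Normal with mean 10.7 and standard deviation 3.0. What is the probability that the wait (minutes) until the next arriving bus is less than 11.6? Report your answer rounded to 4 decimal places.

0.7450

Conditional on each route, P(X < 11.6): I: 0.665239; II: 1; III: 0.690166; IV: 0.617911.
By total probability, P(X < 11.6) = 0.31·0.665239 + 0.23·1 + 0.34·0.690166 + 0.12·0.617911 = 0.74503.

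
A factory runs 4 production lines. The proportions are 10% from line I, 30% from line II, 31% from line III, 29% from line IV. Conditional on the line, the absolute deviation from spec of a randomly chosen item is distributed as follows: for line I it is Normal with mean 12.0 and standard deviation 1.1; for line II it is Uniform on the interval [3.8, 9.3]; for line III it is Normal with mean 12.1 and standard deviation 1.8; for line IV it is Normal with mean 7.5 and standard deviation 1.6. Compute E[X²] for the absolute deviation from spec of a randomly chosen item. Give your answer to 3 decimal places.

91.594

For each component E[X²] = Var + (mean)², giving I: 145.21; II: 45.4233; III: 149.65; IV: 58.81.
Overall E[X²] = 0.1·145.21 + 0.3·45.4233 + 0.31·149.65 + 0.29·58.81 = 91.5944.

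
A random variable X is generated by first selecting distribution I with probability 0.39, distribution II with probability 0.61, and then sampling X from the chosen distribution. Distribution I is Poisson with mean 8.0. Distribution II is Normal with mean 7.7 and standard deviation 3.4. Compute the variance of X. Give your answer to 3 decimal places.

10.193

Per component, I: μ=8, E[X²]=72; II: μ=7.7, E[X²]=70.85.
E[X] = 0.39·8 + 0.61·7.7 = 7.817.
E[X²] = 0.39·72 + 0.61·70.85 = 71.2985.
Var(X) = E[X²] − (E[X])² = 71.2985 − 61.1055 = 10.193.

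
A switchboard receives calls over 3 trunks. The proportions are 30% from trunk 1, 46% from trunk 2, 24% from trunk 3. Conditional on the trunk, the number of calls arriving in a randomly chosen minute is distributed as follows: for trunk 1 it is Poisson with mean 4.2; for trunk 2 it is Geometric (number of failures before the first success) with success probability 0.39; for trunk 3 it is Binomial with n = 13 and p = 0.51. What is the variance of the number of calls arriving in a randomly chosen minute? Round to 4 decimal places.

8.1017

Per component, 1: μ=4.2, E[X²]=21.84; 2: μ=1.5641, E[X²]=6.45694; 3: μ=6.63, E[X²]=47.2056.
E[X] = 0.3·4.2 + 0.46·1.5641 + 0.24·6.63 = 3.57069.
E[X²] = 0.3·21.84 + 0.46·6.45694 + 0.24·47.2056 = 20.8515.
Var(X) = E[X²] − (E[X])² = 20.8515 − 12.7498 = 8.10173.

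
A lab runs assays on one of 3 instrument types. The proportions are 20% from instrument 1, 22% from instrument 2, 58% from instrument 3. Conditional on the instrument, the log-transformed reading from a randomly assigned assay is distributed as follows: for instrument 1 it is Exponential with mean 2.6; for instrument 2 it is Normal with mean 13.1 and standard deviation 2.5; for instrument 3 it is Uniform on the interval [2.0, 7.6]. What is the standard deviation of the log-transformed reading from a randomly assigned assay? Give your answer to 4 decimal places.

4.2948

Per component, 1: μ=2.6, E[X²]=13.52; 2: μ=13.1, E[X²]=177.86; 3: μ=4.8, E[X²]=25.6533.
E[X] = 0.2·2.6 + 0.22·13.1 + 0.58·4.8 = 6.186.
E[X²] = 0.2·13.52 + 0.22·177.86 + 0.58·25.6533 = 56.7121.
Var(X) = E[X²] − (E[X])² = 56.7121 − 38.2666 = 18.4455.
SD(X) = √18.4455 = 4.29483.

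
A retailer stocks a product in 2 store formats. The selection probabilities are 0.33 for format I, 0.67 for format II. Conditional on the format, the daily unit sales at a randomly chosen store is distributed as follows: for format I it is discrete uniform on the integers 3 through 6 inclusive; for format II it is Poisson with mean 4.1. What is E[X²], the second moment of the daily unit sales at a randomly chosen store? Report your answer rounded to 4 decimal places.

21.1047

For each component E[X²] = Var + (mean)², giving I: 21.5; II: 20.91.
Overall E[X²] = 0.33·21.5 + 0.67·20.91 = 21.1047.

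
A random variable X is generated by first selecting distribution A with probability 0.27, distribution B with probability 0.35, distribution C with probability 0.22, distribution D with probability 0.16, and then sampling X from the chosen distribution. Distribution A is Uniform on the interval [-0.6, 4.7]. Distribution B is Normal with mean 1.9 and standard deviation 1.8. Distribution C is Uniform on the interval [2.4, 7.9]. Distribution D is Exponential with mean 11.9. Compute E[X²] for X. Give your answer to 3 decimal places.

55.869

For each component E[X²] = Var + (mean)², giving A: 6.54333; B: 6.85; C: 29.0433; D: 283.22.
Overall E[X²] = 0.27·6.54333 + 0.35·6.85 + 0.22·29.0433 + 0.16·283.22 = 55.8689.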